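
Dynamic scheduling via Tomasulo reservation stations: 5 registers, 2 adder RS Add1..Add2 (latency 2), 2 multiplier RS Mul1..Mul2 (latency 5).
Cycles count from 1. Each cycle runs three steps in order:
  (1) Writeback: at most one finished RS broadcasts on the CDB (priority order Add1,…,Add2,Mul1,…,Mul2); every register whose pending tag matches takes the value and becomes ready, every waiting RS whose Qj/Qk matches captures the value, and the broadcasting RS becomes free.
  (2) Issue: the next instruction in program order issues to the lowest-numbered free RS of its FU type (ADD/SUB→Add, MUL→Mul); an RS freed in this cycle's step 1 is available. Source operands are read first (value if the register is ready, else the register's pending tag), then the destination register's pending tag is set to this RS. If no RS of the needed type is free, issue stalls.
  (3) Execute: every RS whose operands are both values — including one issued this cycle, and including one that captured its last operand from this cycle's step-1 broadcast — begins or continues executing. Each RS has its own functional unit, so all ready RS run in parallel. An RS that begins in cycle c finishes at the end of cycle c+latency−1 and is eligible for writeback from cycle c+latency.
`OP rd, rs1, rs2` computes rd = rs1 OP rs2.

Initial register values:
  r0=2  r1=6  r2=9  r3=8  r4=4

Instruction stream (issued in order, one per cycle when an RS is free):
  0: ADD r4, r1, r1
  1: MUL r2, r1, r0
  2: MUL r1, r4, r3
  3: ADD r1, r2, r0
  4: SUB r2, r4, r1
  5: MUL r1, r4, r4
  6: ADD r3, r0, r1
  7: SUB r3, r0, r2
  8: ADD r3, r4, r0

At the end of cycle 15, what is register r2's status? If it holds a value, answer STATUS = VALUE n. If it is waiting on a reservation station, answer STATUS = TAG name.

STATUS = VALUE -2

  c1: issue ADD r4<-Add1  regs: r0:2,r1:6,r2:9,r3:8,r4:Add1
  c2: issue MUL r2<-Mul1  regs: r0:2,r1:6,r2:Mul1,r3:8,r4:Add1
  c3: CDB Add1=12; issue MUL r1<-Mul2  regs: r0:2,r1:Mul2,r2:Mul1,r3:8,r4:12
  c4: issue ADD r1<-Add1  regs: r0:2,r1:Add1,r2:Mul1,r3:8,r4:12
  c5: issue SUB r2<-Add2  regs: r0:2,r1:Add1,r2:Add2,r3:8,r4:12
  c6: stall  regs: r0:2,r1:Add1,r2:Add2,r3:8,r4:12
  c7: CDB Mul1=12; issue MUL r1<-Mul1  regs: r0:2,r1:Mul1,r2:Add2,r3:8,r4:12
  c8: CDB Mul2=96; stall  regs: r0:2,r1:Mul1,r2:Add2,r3:8,r4:12
  c9: CDB Add1=14; issue ADD r3<-Add1  regs: r0:2,r1:Mul1,r2:Add2,r3:Add1,r4:12
  c10: stall  regs: r0:2,r1:Mul1,r2:Add2,r3:Add1,r4:12
  c11: CDB Add2=-2; issue SUB r3<-Add2  regs: r0:2,r1:Mul1,r2:-2,r3:Add2,r4:12
  c12: CDB Mul1=144; stall  regs: r0:2,r1:144,r2:-2,r3:Add2,r4:12
  c13: CDB Add2=4; issue ADD r3<-Add2  regs: r0:2,r1:144,r2:-2,r3:Add2,r4:12
  c14: CDB Add1=146  regs: r0:2,r1:144,r2:-2,r3:Add2,r4:12
  c15: CDB Add2=14  regs: r0:2,r1:144,r2:-2,r3:14,r4:12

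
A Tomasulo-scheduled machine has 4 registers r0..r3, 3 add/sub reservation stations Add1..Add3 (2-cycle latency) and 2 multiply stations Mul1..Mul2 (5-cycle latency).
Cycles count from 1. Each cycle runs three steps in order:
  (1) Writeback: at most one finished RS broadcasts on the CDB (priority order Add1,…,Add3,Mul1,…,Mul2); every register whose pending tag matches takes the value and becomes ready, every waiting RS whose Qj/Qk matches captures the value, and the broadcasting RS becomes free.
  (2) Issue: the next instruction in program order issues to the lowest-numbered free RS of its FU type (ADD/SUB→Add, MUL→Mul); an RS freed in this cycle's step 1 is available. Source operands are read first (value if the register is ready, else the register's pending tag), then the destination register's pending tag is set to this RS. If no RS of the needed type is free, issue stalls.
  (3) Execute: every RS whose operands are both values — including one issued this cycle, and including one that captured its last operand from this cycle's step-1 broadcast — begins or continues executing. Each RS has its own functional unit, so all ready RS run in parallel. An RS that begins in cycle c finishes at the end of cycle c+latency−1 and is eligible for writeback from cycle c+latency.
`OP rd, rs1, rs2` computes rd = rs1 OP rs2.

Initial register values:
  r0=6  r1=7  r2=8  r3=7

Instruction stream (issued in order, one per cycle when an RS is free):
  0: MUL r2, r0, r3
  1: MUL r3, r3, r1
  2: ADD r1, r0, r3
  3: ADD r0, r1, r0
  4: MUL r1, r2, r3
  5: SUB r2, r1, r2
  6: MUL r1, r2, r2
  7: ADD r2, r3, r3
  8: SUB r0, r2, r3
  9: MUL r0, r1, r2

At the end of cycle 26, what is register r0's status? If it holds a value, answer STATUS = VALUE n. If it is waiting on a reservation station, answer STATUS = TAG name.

STATUS = VALUE 398297088

cycle 1: issue MUL r2<-Mul1 // r0:6,r1:7,r2:Mul1,r3:7
cycle 2: issue MUL r3<-Mul2 // r0:6,r1:7,r2:Mul1,r3:Mul2
cycle 3: issue ADD r1<-Add1 // r0:6,r1:Add1,r2:Mul1,r3:Mul2
cycle 4: issue ADD r0<-Add2 // r0:Add2,r1:Add1,r2:Mul1,r3:Mul2
cycle 5: stall // r0:Add2,r1:Add1,r2:Mul1,r3:Mul2
cycle 6: CDB Mul1=42; issue MUL r1<-Mul1 // r0:Add2,r1:Mul1,r2:42,r3:Mul2
cycle 7: CDB Mul2=49; issue SUB r2<-Add3 // r0:Add2,r1:Mul1,r2:Add3,r3:49
cycle 8: issue MUL r1<-Mul2 // r0:Add2,r1:Mul2,r2:Add3,r3:49
cycle 9: CDB Add1=55; issue ADD r2<-Add1 // r0:Add2,r1:Mul2,r2:Add1,r3:49
cycle 10: stall // r0:Add2,r1:Mul2,r2:Add1,r3:49
cycle 11: CDB Add1=98; issue SUB r0<-Add1 // r0:Add1,r1:Mul2,r2:98,r3:49
cycle 12: CDB Add2=61; stall // r0:Add1,r1:Mul2,r2:98,r3:49
cycle 13: CDB Add1=49; stall // r0:49,r1:Mul2,r2:98,r3:49
cycle 14: CDB Mul1=2058; issue MUL r0<-Mul1 // r0:Mul1,r1:Mul2,r2:98,r3:49
cycle 15: - // r0:Mul1,r1:Mul2,r2:98,r3:49
cycle 16: CDB Add3=2016 // r0:Mul1,r1:Mul2,r2:98,r3:49
cycle 17: - // r0:Mul1,r1:Mul2,r2:98,r3:49
cycle 18: - // r0:Mul1,r1:Mul2,r2:98,r3:49
cycle 19: - // r0:Mul1,r1:Mul2,r2:98,r3:49
cycle 20: - // r0:Mul1,r1:Mul2,r2:98,r3:49
cycle 21: CDB Mul2=4064256 // r0:Mul1,r1:4064256,r2:98,r3:49
cycle 22: - // r0:Mul1,r1:4064256,r2:98,r3:49
cycle 23: - // r0:Mul1,r1:4064256,r2:98,r3:49
cycle 24: - // r0:Mul1,r1:4064256,r2:98,r3:49
cycle 25: - // r0:Mul1,r1:4064256,r2:98,r3:49
cycle 26: CDB Mul1=398297088 // r0:398297088,r1:4064256,r2:98,r3:49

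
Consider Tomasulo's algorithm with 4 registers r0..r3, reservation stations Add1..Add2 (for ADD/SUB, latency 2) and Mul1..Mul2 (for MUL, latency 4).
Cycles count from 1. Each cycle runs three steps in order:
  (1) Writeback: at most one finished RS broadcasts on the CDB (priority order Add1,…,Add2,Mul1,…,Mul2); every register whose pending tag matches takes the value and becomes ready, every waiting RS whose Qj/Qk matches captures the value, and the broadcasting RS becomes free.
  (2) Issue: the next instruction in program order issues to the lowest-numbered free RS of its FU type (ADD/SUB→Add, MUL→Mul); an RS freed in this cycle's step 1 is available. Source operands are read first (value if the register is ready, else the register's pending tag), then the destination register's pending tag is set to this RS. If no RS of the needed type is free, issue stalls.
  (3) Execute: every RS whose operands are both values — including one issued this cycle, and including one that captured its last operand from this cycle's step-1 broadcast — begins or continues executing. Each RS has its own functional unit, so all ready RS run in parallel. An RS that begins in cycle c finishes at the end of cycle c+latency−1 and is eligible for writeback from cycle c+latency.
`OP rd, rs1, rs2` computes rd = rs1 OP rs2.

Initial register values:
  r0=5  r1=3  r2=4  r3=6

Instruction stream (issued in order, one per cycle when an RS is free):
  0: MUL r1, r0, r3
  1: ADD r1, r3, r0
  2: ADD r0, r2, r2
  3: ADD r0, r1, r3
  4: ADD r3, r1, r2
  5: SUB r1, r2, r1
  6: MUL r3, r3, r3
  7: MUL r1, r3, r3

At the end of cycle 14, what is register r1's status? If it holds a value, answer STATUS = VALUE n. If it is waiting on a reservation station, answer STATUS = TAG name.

cycle 1: issue MUL r1<-Mul1 // r0:5,r1:Mul1,r2:4,r3:6
cycle 2: issue ADD r1<-Add1 // r0:5,r1:Add1,r2:4,r3:6
cycle 3: issue ADD r0<-Add2 // r0:Add2,r1:Add1,r2:4,r3:6
cycle 4: CDB Add1=11; issue ADD r0<-Add1 // r0:Add1,r1:11,r2:4,r3:6
cycle 5: CDB Add2=8; issue ADD r3<-Add2 // r0:Add1,r1:11,r2:4,r3:Add2
cycle 6: CDB Add1=17; issue SUB r1<-Add1 // r0:17,r1:Add1,r2:4,r3:Add2
cycle 7: CDB Add2=15; issue MUL r3<-Mul2 // r0:17,r1:Add1,r2:4,r3:Mul2
cycle 8: CDB Add1=-7; stall // r0:17,r1:-7,r2:4,r3:Mul2
cycle 9: CDB Mul1=30; issue MUL r1<-Mul1 // r0:17,r1:Mul1,r2:4,r3:Mul2
cycle 10: - // r0:17,r1:Mul1,r2:4,r3:Mul2
cycle 11: CDB Mul2=225 // r0:17,r1:Mul1,r2:4,r3:225
cycle 12: - // r0:17,r1:Mul1,r2:4,r3:225
cycle 13: - // r0:17,r1:Mul1,r2:4,r3:225
cycle 14: - // r0:17,r1:Mul1,r2:4,r3:225

STATUS = TAG Mul1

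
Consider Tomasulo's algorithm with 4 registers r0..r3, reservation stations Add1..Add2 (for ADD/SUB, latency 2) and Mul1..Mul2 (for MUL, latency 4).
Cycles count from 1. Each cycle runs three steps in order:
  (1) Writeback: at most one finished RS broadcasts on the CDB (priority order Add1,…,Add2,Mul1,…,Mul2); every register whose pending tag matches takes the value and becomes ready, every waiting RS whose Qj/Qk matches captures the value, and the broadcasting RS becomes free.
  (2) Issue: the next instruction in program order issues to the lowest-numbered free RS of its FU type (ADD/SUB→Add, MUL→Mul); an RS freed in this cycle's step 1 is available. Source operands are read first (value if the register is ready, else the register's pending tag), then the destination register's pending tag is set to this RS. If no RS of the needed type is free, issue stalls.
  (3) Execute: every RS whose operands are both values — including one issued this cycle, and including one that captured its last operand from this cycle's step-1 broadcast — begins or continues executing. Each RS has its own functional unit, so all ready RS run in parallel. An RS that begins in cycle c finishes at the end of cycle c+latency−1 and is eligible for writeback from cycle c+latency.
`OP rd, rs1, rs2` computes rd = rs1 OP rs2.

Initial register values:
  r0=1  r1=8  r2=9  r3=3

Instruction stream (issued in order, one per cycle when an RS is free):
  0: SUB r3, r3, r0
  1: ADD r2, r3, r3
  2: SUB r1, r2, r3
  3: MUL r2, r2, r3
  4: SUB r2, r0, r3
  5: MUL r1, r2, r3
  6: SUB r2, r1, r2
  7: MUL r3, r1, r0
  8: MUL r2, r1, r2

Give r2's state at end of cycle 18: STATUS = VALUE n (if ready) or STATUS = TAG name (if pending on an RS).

STATUS = VALUE 2

  c1: issue SUB r3<-Add1  regs: r0:1,r1:8,r2:9,r3:Add1
  c2: issue ADD r2<-Add2  regs: r0:1,r1:8,r2:Add2,r3:Add1
  c3: CDB Add1=2; issue SUB r1<-Add1  regs: r0:1,r1:Add1,r2:Add2,r3:2
  c4: issue MUL r2<-Mul1  regs: r0:1,r1:Add1,r2:Mul1,r3:2
  c5: CDB Add2=4; issue SUB r2<-Add2  regs: r0:1,r1:Add1,r2:Add2,r3:2
  c6: issue MUL r1<-Mul2  regs: r0:1,r1:Mul2,r2:Add2,r3:2
  c7: CDB Add1=2; issue SUB r2<-Add1  regs: r0:1,r1:Mul2,r2:Add1,r3:2
  c8: CDB Add2=-1; stall  regs: r0:1,r1:Mul2,r2:Add1,r3:2
  c9: CDB Mul1=8; issue MUL r3<-Mul1  regs: r0:1,r1:Mul2,r2:Add1,r3:Mul1
  c10: stall  regs: r0:1,r1:Mul2,r2:Add1,r3:Mul1
  c11: stall  regs: r0:1,r1:Mul2,r2:Add1,r3:Mul1
  c12: CDB Mul2=-2; issue MUL r2<-Mul2  regs: r0:1,r1:-2,r2:Mul2,r3:Mul1
  c13: -  regs: r0:1,r1:-2,r2:Mul2,r3:Mul1
  c14: CDB Add1=-1  regs: r0:1,r1:-2,r2:Mul2,r3:Mul1
  c15: -  regs: r0:1,r1:-2,r2:Mul2,r3:Mul1
  c16: CDB Mul1=-2  regs: r0:1,r1:-2,r2:Mul2,r3:-2
  c17: -  regs: r0:1,r1:-2,r2:Mul2,r3:-2
  c18: CDB Mul2=2  regs: r0:1,r1:-2,r2:2,r3:-2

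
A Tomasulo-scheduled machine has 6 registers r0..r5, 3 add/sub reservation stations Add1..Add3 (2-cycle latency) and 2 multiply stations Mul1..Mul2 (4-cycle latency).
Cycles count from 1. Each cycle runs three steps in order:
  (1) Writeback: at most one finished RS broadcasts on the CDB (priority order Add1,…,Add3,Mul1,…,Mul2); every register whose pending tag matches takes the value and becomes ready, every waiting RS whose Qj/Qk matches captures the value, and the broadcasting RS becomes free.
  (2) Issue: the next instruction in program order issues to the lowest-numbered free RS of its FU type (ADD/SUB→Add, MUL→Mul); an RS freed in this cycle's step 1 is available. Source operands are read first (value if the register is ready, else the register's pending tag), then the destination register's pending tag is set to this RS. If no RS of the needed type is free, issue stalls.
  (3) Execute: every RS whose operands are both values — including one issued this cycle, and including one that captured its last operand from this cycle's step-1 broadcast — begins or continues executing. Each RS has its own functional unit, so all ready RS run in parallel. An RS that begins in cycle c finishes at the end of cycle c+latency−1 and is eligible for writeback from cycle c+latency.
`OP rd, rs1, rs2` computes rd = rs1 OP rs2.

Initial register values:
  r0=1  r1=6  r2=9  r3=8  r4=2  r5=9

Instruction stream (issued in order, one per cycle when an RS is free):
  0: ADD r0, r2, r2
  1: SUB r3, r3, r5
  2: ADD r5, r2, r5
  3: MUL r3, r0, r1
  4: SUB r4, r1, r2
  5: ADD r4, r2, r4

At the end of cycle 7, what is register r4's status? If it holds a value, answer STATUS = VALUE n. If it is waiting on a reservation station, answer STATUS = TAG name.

  c1: issue ADD r0<-Add1  regs: r0:Add1,r1:6,r2:9,r3:8,r4:2,r5:9
  c2: issue SUB r3<-Add2  regs: r0:Add1,r1:6,r2:9,r3:Add2,r4:2,r5:9
  c3: CDB Add1=18; issue ADD r5<-Add1  regs: r0:18,r1:6,r2:9,r3:Add2,r4:2,r5:Add1
  c4: CDB Add2=-1; issue MUL r3<-Mul1  regs: r0:18,r1:6,r2:9,r3:Mul1,r4:2,r5:Add1
  c5: CDB Add1=18; issue SUB r4<-Add1  regs: r0:18,r1:6,r2:9,r3:Mul1,r4:Add1,r5:18
  c6: issue ADD r4<-Add2  regs: r0:18,r1:6,r2:9,r3:Mul1,r4:Add2,r5:18
  c7: CDB Add1=-3  regs: r0:18,r1:6,r2:9,r3:Mul1,r4:Add2,r5:18

STATUS = TAG Add2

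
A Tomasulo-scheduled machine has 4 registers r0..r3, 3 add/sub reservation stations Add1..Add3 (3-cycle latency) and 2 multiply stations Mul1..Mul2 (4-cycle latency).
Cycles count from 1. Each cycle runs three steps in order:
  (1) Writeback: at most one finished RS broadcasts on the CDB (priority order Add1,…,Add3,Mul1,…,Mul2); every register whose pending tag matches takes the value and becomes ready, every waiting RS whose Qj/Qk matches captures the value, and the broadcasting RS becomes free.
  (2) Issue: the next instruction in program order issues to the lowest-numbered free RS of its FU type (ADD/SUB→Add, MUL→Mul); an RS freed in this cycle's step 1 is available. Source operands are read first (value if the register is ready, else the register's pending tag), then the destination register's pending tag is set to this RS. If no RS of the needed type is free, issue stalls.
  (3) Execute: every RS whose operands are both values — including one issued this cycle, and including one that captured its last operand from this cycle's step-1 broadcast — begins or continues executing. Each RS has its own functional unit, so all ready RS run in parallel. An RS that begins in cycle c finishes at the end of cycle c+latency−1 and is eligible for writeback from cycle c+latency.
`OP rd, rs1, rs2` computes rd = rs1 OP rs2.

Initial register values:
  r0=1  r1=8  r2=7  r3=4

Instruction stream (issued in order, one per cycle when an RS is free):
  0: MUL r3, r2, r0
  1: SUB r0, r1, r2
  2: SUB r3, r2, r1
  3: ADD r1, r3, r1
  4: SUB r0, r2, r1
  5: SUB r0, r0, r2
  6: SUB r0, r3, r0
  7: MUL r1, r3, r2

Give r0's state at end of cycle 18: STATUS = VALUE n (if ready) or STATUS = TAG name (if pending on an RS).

c1: issue MUL r3<-Mul1 | r0:1,r1:8,r2:7,r3:Mul1
c2: issue SUB r0<-Add1 | r0:Add1,r1:8,r2:7,r3:Mul1
c3: issue SUB r3<-Add2 | r0:Add1,r1:8,r2:7,r3:Add2
c4: issue ADD r1<-Add3 | r0:Add1,r1:Add3,r2:7,r3:Add2
c5: CDB Add1=1; issue SUB r0<-Add1 | r0:Add1,r1:Add3,r2:7,r3:Add2
c6: CDB Add2=-1; issue SUB r0<-Add2 | r0:Add2,r1:Add3,r2:7,r3:-1
c7: CDB Mul1=7; stall | r0:Add2,r1:Add3,r2:7,r3:-1
c8: stall | r0:Add2,r1:Add3,r2:7,r3:-1
c9: CDB Add3=7; issue SUB r0<-Add3 | r0:Add3,r1:7,r2:7,r3:-1
c10: issue MUL r1<-Mul1 | r0:Add3,r1:Mul1,r2:7,r3:-1
c11: - | r0:Add3,r1:Mul1,r2:7,r3:-1
c12: CDB Add1=0 | r0:Add3,r1:Mul1,r2:7,r3:-1
c13: - | r0:Add3,r1:Mul1,r2:7,r3:-1
c14: CDB Mul1=-7 | r0:Add3,r1:-7,r2:7,r3:-1
c15: CDB Add2=-7 | r0:Add3,r1:-7,r2:7,r3:-1
c16: - | r0:Add3,r1:-7,r2:7,r3:-1
c17: - | r0:Add3,r1:-7,r2:7,r3:-1
c18: CDB Add3=6 | r0:6,r1:-7,r2:7,r3:-1

STATUS = VALUE 6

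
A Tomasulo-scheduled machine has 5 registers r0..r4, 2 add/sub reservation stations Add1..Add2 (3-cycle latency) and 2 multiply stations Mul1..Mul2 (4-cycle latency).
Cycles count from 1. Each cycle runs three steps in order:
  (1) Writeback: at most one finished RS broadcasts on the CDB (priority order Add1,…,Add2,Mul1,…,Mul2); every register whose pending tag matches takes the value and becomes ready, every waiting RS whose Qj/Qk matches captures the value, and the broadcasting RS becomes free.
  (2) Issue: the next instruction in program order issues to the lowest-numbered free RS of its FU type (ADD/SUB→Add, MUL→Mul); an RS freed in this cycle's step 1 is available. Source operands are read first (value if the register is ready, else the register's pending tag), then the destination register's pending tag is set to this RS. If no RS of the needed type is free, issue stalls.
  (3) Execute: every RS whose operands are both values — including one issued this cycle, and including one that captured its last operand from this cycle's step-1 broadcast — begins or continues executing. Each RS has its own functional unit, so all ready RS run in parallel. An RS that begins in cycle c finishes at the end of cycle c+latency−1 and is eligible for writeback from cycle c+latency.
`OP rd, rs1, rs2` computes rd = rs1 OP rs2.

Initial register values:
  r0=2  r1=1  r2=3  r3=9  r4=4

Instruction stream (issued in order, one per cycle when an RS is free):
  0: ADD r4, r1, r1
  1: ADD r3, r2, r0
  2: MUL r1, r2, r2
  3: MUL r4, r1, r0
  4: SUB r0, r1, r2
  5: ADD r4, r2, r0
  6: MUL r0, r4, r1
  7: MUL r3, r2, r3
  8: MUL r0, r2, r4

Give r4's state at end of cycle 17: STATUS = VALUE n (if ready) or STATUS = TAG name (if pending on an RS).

cycle 1: issue ADD r4<-Add1 // r0:2,r1:1,r2:3,r3:9,r4:Add1
cycle 2: issue ADD r3<-Add2 // r0:2,r1:1,r2:3,r3:Add2,r4:Add1
cycle 3: issue MUL r1<-Mul1 // r0:2,r1:Mul1,r2:3,r3:Add2,r4:Add1
cycle 4: CDB Add1=2; issue MUL r4<-Mul2 // r0:2,r1:Mul1,r2:3,r3:Add2,r4:Mul2
cycle 5: CDB Add2=5; issue SUB r0<-Add1 // r0:Add1,r1:Mul1,r2:3,r3:5,r4:Mul2
cycle 6: issue ADD r4<-Add2 // r0:Add1,r1:Mul1,r2:3,r3:5,r4:Add2
cycle 7: CDB Mul1=9; issue MUL r0<-Mul1 // r0:Mul1,r1:9,r2:3,r3:5,r4:Add2
cycle 8: stall // r0:Mul1,r1:9,r2:3,r3:5,r4:Add2
cycle 9: stall // r0:Mul1,r1:9,r2:3,r3:5,r4:Add2
cycle 10: CDB Add1=6; stall // r0:Mul1,r1:9,r2:3,r3:5,r4:Add2
cycle 11: CDB Mul2=18; issue MUL r3<-Mul2 // r0:Mul1,r1:9,r2:3,r3:Mul2,r4:Add2
cycle 12: stall // r0:Mul1,r1:9,r2:3,r3:Mul2,r4:Add2
cycle 13: CDB Add2=9; stall // r0:Mul1,r1:9,r2:3,r3:Mul2,r4:9
cycle 14: stall // r0:Mul1,r1:9,r2:3,r3:Mul2,r4:9
cycle 15: CDB Mul2=15; issue MUL r0<-Mul2 // r0:Mul2,r1:9,r2:3,r3:15,r4:9
cycle 16: - // r0:Mul2,r1:9,r2:3,r3:15,r4:9
cycle 17: CDB Mul1=81 // r0:Mul2,r1:9,r2:3,r3:15,r4:9

STATUS = VALUE 9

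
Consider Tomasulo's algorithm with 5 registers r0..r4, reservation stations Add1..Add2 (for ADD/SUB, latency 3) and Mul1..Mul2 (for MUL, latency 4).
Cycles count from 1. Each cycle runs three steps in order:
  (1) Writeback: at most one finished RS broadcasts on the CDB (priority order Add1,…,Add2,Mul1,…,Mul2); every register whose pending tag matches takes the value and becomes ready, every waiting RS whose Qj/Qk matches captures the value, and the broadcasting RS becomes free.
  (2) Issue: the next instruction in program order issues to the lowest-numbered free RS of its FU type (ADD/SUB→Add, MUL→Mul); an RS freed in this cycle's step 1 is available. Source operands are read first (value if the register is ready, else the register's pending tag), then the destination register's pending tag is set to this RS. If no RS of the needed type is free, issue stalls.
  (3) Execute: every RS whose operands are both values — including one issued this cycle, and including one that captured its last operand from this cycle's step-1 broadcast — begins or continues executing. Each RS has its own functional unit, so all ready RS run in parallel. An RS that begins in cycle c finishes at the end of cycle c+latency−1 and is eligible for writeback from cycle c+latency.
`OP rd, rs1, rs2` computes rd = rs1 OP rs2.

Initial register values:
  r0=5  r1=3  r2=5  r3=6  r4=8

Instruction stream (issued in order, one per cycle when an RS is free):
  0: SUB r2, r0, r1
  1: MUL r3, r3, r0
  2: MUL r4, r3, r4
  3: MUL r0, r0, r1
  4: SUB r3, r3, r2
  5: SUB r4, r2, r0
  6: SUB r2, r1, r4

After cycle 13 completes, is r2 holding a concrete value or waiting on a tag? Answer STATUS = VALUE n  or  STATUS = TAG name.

STATUS = TAG Add1

  c1: issue SUB r2<-Add1  regs: r0:5,r1:3,r2:Add1,r3:6,r4:8
  c2: issue MUL r3<-Mul1  regs: r0:5,r1:3,r2:Add1,r3:Mul1,r4:8
  c3: issue MUL r4<-Mul2  regs: r0:5,r1:3,r2:Add1,r3:Mul1,r4:Mul2
  c4: CDB Add1=2; stall  regs: r0:5,r1:3,r2:2,r3:Mul1,r4:Mul2
  c5: stall  regs: r0:5,r1:3,r2:2,r3:Mul1,r4:Mul2
  c6: CDB Mul1=30; issue MUL r0<-Mul1  regs: r0:Mul1,r1:3,r2:2,r3:30,r4:Mul2
  c7: issue SUB r3<-Add1  regs: r0:Mul1,r1:3,r2:2,r3:Add1,r4:Mul2
  c8: issue SUB r4<-Add2  regs: r0:Mul1,r1:3,r2:2,r3:Add1,r4:Add2
  c9: stall  regs: r0:Mul1,r1:3,r2:2,r3:Add1,r4:Add2
  c10: CDB Add1=28; issue SUB r2<-Add1  regs: r0:Mul1,r1:3,r2:Add1,r3:28,r4:Add2
  c11: CDB Mul1=15  regs: r0:15,r1:3,r2:Add1,r3:28,r4:Add2
  c12: CDB Mul2=240  regs: r0:15,r1:3,r2:Add1,r3:28,r4:Add2
  c13: -  regs: r0:15,r1:3,r2:Add1,r3:28,r4:Add2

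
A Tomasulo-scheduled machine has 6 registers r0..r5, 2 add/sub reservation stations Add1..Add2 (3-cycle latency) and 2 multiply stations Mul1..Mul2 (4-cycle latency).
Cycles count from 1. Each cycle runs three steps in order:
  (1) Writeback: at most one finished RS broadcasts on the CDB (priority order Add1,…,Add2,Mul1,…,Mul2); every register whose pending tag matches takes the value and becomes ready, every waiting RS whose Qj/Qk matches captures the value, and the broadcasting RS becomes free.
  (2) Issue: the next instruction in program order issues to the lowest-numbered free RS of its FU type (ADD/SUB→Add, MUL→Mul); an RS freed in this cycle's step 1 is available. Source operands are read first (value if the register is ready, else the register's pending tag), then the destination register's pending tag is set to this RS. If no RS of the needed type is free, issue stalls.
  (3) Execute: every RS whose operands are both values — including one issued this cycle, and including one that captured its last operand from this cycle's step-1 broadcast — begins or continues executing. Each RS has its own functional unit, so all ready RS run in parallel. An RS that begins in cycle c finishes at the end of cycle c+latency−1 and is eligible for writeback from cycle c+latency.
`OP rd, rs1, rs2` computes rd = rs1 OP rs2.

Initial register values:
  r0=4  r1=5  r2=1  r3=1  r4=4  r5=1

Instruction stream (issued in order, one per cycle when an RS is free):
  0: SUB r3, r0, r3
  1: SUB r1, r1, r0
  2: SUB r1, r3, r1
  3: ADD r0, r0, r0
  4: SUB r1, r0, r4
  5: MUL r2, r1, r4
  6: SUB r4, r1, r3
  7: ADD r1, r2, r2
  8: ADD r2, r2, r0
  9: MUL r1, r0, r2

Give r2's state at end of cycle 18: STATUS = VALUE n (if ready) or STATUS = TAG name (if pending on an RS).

STATUS = TAG Add2

c1: issue SUB r3<-Add1 | r0:4,r1:5,r2:1,r3:Add1,r4:4,r5:1
c2: issue SUB r1<-Add2 | r0:4,r1:Add2,r2:1,r3:Add1,r4:4,r5:1
c3: stall | r0:4,r1:Add2,r2:1,r3:Add1,r4:4,r5:1
c4: CDB Add1=3; issue SUB r1<-Add1 | r0:4,r1:Add1,r2:1,r3:3,r4:4,r5:1
c5: CDB Add2=1; issue ADD r0<-Add2 | r0:Add2,r1:Add1,r2:1,r3:3,r4:4,r5:1
c6: stall | r0:Add2,r1:Add1,r2:1,r3:3,r4:4,r5:1
c7: stall | r0:Add2,r1:Add1,r2:1,r3:3,r4:4,r5:1
c8: CDB Add1=2; issue SUB r1<-Add1 | r0:Add2,r1:Add1,r2:1,r3:3,r4:4,r5:1
c9: CDB Add2=8; issue MUL r2<-Mul1 | r0:8,r1:Add1,r2:Mul1,r3:3,r4:4,r5:1
c10: issue SUB r4<-Add2 | r0:8,r1:Add1,r2:Mul1,r3:3,r4:Add2,r5:1
c11: stall | r0:8,r1:Add1,r2:Mul1,r3:3,r4:Add2,r5:1
c12: CDB Add1=4; issue ADD r1<-Add1 | r0:8,r1:Add1,r2:Mul1,r3:3,r4:Add2,r5:1
c13: stall | r0:8,r1:Add1,r2:Mul1,r3:3,r4:Add2,r5:1
c14: stall | r0:8,r1:Add1,r2:Mul1,r3:3,r4:Add2,r5:1
c15: CDB Add2=1; issue ADD r2<-Add2 | r0:8,r1:Add1,r2:Add2,r3:3,r4:1,r5:1
c16: CDB Mul1=16; issue MUL r1<-Mul1 | r0:8,r1:Mul1,r2:Add2,r3:3,r4:1,r5:1
c17: - | r0:8,r1:Mul1,r2:Add2,r3:3,r4:1,r5:1
c18: - | r0:8,r1:Mul1,r2:Add2,r3:3,r4:1,r5:1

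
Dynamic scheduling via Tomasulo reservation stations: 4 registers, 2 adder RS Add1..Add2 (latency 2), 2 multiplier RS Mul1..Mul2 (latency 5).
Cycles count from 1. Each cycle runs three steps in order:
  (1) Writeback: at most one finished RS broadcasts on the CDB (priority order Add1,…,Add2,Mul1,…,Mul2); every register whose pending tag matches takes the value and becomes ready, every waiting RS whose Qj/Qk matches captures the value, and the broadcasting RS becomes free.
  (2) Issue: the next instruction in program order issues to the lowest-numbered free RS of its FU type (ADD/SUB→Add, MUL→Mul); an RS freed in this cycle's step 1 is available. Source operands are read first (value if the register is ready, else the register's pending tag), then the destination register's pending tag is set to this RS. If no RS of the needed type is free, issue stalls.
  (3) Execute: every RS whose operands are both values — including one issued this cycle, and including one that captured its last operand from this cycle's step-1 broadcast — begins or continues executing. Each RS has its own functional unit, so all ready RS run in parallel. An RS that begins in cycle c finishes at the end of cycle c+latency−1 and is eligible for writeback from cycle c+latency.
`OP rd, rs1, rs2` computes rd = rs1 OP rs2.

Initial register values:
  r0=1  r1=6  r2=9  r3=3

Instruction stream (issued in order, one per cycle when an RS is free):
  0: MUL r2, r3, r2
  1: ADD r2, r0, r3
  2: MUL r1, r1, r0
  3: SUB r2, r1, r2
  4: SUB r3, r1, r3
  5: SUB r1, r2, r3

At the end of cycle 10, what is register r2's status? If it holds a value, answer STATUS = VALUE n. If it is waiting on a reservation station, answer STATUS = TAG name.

cycle 1: issue MUL r2<-Mul1 // r0:1,r1:6,r2:Mul1,r3:3
cycle 2: issue ADD r2<-Add1 // r0:1,r1:6,r2:Add1,r3:3
cycle 3: issue MUL r1<-Mul2 // r0:1,r1:Mul2,r2:Add1,r3:3
cycle 4: CDB Add1=4; issue SUB r2<-Add1 // r0:1,r1:Mul2,r2:Add1,r3:3
cycle 5: issue SUB r3<-Add2 // r0:1,r1:Mul2,r2:Add1,r3:Add2
cycle 6: CDB Mul1=27; stall // r0:1,r1:Mul2,r2:Add1,r3:Add2
cycle 7: stall // r0:1,r1:Mul2,r2:Add1,r3:Add2
cycle 8: CDB Mul2=6; stall // r0:1,r1:6,r2:Add1,r3:Add2
cycle 9: stall // r0:1,r1:6,r2:Add1,r3:Add2
cycle 10: CDB Add1=2; issue SUB r1<-Add1 // r0:1,r1:Add1,r2:2,r3:Add2

STATUS = VALUE 2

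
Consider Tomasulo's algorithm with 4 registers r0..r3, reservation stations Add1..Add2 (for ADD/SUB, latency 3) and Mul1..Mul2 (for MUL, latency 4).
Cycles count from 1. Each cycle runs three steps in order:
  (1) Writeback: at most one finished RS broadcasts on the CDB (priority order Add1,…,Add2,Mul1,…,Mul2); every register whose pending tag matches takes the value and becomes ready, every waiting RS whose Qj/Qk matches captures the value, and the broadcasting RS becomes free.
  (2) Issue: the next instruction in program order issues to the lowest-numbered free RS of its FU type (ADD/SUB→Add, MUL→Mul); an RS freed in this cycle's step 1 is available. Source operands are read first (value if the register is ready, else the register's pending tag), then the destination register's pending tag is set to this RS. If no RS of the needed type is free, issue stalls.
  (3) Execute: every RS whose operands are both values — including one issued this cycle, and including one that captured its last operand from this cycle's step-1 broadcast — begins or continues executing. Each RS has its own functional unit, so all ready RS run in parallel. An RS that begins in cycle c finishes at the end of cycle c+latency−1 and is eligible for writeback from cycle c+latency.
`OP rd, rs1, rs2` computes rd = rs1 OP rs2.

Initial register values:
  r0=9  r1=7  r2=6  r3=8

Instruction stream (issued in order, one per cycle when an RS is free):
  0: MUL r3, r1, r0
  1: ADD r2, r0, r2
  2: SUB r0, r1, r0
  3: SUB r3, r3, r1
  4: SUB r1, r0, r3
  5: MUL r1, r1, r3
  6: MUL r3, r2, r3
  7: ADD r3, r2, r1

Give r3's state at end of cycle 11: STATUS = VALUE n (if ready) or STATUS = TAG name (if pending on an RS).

STATUS = TAG Add1

  c1: issue MUL r3<-Mul1  regs: r0:9,r1:7,r2:6,r3:Mul1
  c2: issue ADD r2<-Add1  regs: r0:9,r1:7,r2:Add1,r3:Mul1
  c3: issue SUB r0<-Add2  regs: r0:Add2,r1:7,r2:Add1,r3:Mul1
  c4: stall  regs: r0:Add2,r1:7,r2:Add1,r3:Mul1
  c5: CDB Add1=15; issue SUB r3<-Add1  regs: r0:Add2,r1:7,r2:15,r3:Add1
  c6: CDB Add2=-2; issue SUB r1<-Add2  regs: r0:-2,r1:Add2,r2:15,r3:Add1
  c7: CDB Mul1=63; issue MUL r1<-Mul1  regs: r0:-2,r1:Mul1,r2:15,r3:Add1
  c8: issue MUL r3<-Mul2  regs: r0:-2,r1:Mul1,r2:15,r3:Mul2
  c9: stall  regs: r0:-2,r1:Mul1,r2:15,r3:Mul2
  c10: CDB Add1=56; issue ADD r3<-Add1  regs: r0:-2,r1:Mul1,r2:15,r3:Add1
  c11: -  regs: r0:-2,r1:Mul1,r2:15,r3:Add1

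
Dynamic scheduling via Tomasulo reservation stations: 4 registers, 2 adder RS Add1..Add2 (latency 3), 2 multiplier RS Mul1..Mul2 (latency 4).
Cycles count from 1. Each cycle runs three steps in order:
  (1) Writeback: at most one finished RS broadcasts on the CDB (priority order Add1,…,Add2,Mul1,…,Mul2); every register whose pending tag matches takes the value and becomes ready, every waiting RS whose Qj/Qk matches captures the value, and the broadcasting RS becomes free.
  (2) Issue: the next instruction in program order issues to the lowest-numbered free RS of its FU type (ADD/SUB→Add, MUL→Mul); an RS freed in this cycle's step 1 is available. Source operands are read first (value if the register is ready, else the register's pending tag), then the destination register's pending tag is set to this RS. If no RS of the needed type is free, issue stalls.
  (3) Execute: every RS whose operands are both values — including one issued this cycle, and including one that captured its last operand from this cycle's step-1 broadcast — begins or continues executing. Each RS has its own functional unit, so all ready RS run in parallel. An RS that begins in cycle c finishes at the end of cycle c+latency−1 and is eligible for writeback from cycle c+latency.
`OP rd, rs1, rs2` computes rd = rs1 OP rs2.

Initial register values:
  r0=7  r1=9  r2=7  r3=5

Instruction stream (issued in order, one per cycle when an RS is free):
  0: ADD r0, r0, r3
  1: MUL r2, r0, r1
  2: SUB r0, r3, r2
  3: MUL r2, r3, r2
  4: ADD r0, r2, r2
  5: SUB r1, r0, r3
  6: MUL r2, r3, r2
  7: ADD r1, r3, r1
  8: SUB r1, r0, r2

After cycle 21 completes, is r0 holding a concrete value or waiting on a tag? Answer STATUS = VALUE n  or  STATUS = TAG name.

  c1: issue ADD r0<-Add1  regs: r0:Add1,r1:9,r2:7,r3:5
  c2: issue MUL r2<-Mul1  regs: r0:Add1,r1:9,r2:Mul1,r3:5
  c3: issue SUB r0<-Add2  regs: r0:Add2,r1:9,r2:Mul1,r3:5
  c4: CDB Add1=12; issue MUL r2<-Mul2  regs: r0:Add2,r1:9,r2:Mul2,r3:5
  c5: issue ADD r0<-Add1  regs: r0:Add1,r1:9,r2:Mul2,r3:5
  c6: stall  regs: r0:Add1,r1:9,r2:Mul2,r3:5
  c7: stall  regs: r0:Add1,r1:9,r2:Mul2,r3:5
  c8: CDB Mul1=108; stall  regs: r0:Add1,r1:9,r2:Mul2,r3:5
  c9: stall  regs: r0:Add1,r1:9,r2:Mul2,r3:5
  c10: stall  regs: r0:Add1,r1:9,r2:Mul2,r3:5
  c11: CDB Add2=-103; issue SUB r1<-Add2  regs: r0:Add1,r1:Add2,r2:Mul2,r3:5
  c12: CDB Mul2=540; issue MUL r2<-Mul1  regs: r0:Add1,r1:Add2,r2:Mul1,r3:5
  c13: stall  regs: r0:Add1,r1:Add2,r2:Mul1,r3:5
  c14: stall  regs: r0:Add1,r1:Add2,r2:Mul1,r3:5
  c15: CDB Add1=1080; issue ADD r1<-Add1  regs: r0:1080,r1:Add1,r2:Mul1,r3:5
  c16: CDB Mul1=2700; stall  regs: r0:1080,r1:Add1,r2:2700,r3:5
  c17: stall  regs: r0:1080,r1:Add1,r2:2700,r3:5
  c18: CDB Add2=1075; issue SUB r1<-Add2  regs: r0:1080,r1:Add2,r2:2700,r3:5
  c19: -  regs: r0:1080,r1:Add2,r2:2700,r3:5
  c20: -  regs: r0:1080,r1:Add2,r2:2700,r3:5
  c21: CDB Add1=1080  regs: r0:1080,r1:Add2,r2:2700,r3:5

STATUS = VALUE 1080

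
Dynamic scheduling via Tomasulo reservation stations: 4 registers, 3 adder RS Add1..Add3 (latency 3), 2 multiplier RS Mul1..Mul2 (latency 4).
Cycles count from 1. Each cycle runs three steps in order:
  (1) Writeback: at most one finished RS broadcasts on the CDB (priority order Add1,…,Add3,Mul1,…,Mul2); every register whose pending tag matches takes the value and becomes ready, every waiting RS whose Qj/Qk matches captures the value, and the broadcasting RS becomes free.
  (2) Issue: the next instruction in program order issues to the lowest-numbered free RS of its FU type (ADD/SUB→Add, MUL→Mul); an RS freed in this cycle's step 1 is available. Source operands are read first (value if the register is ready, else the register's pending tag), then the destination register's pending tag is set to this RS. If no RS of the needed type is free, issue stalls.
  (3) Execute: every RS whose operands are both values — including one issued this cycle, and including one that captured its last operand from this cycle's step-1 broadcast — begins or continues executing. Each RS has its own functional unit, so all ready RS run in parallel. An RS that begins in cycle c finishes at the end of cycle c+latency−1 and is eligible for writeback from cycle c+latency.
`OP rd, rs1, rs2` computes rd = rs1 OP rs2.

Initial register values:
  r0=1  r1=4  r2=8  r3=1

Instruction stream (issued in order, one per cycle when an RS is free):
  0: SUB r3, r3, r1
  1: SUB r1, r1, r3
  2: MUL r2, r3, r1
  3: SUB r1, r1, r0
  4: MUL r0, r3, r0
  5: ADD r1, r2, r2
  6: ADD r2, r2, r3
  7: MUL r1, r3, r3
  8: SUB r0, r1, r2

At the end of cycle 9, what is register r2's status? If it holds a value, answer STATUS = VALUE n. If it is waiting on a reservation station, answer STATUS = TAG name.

c1: issue SUB r3<-Add1 | r0:1,r1:4,r2:8,r3:Add1
c2: issue SUB r1<-Add2 | r0:1,r1:Add2,r2:8,r3:Add1
c3: issue MUL r2<-Mul1 | r0:1,r1:Add2,r2:Mul1,r3:Add1
c4: CDB Add1=-3; issue SUB r1<-Add1 | r0:1,r1:Add1,r2:Mul1,r3:-3
c5: issue MUL r0<-Mul2 | r0:Mul2,r1:Add1,r2:Mul1,r3:-3
c6: issue ADD r1<-Add3 | r0:Mul2,r1:Add3,r2:Mul1,r3:-3
c7: CDB Add2=7; issue ADD r2<-Add2 | r0:Mul2,r1:Add3,r2:Add2,r3:-3
c8: stall | r0:Mul2,r1:Add3,r2:Add2,r3:-3
c9: CDB Mul2=-3; issue MUL r1<-Mul2 | r0:-3,r1:Mul2,r2:Add2,r3:-3

STATUS = TAG Add2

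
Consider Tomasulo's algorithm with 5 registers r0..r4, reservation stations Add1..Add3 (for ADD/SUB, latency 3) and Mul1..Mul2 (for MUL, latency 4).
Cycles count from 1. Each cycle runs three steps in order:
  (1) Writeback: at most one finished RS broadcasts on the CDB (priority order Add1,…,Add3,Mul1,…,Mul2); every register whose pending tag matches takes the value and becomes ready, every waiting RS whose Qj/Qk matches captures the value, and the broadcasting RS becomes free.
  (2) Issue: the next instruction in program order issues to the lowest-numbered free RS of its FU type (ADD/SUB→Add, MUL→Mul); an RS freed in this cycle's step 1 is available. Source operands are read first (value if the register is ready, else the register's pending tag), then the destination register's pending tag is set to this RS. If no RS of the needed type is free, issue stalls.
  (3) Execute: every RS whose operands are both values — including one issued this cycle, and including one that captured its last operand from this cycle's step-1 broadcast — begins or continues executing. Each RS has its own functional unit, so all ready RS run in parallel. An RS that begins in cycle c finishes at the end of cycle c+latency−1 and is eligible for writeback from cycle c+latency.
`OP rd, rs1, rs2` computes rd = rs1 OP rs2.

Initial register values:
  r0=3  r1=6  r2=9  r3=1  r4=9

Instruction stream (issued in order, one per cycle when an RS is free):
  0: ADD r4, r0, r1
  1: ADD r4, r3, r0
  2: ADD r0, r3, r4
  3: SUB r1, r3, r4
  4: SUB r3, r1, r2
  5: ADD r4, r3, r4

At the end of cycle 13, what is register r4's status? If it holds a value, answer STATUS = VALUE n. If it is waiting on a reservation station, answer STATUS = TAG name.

  c1: issue ADD r4<-Add1  regs: r0:3,r1:6,r2:9,r3:1,r4:Add1
  c2: issue ADD r4<-Add2  regs: r0:3,r1:6,r2:9,r3:1,r4:Add2
  c3: issue ADD r0<-Add3  regs: r0:Add3,r1:6,r2:9,r3:1,r4:Add2
  c4: CDB Add1=9; issue SUB r1<-Add1  regs: r0:Add3,r1:Add1,r2:9,r3:1,r4:Add2
  c5: CDB Add2=4; issue SUB r3<-Add2  regs: r0:Add3,r1:Add1,r2:9,r3:Add2,r4:4
  c6: stall  regs: r0:Add3,r1:Add1,r2:9,r3:Add2,r4:4
  c7: stall  regs: r0:Add3,r1:Add1,r2:9,r3:Add2,r4:4
  c8: CDB Add1=-3; issue ADD r4<-Add1  regs: r0:Add3,r1:-3,r2:9,r3:Add2,r4:Add1
  c9: CDB Add3=5  regs: r0:5,r1:-3,r2:9,r3:Add2,r4:Add1
  c10: -  regs: r0:5,r1:-3,r2:9,r3:Add2,r4:Add1
  c11: CDB Add2=-12  regs: r0:5,r1:-3,r2:9,r3:-12,r4:Add1
  c12: -  regs: r0:5,r1:-3,r2:9,r3:-12,r4:Add1
  c13: -  regs: r0:5,r1:-3,r2:9,r3:-12,r4:Add1

STATUS = TAG Add1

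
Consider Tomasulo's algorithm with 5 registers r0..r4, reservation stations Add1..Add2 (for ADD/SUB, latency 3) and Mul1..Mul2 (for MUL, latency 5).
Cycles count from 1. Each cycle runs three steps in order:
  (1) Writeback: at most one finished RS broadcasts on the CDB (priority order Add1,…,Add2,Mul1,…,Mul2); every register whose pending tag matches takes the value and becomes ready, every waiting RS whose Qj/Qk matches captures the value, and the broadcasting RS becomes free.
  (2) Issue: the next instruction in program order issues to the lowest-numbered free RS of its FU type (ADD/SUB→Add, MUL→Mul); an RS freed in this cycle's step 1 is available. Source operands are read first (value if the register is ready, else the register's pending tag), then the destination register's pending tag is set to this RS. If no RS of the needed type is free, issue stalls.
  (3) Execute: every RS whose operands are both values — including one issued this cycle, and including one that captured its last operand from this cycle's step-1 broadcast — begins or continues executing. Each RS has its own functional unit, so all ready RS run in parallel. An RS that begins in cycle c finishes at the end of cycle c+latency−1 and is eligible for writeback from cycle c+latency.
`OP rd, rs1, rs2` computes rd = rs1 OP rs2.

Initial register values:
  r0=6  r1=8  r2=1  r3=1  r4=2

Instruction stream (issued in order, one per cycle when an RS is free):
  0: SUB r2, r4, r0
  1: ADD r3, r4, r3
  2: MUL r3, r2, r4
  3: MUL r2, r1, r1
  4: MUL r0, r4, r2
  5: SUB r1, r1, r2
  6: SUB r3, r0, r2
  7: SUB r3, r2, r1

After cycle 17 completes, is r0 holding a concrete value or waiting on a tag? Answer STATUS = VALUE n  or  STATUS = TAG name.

STATUS = VALUE 128

  c1: issue SUB r2<-Add1  regs: r0:6,r1:8,r2:Add1,r3:1,r4:2
  c2: issue ADD r3<-Add2  regs: r0:6,r1:8,r2:Add1,r3:Add2,r4:2
  c3: issue MUL r3<-Mul1  regs: r0:6,r1:8,r2:Add1,r3:Mul1,r4:2
  c4: CDB Add1=-4; issue MUL r2<-Mul2  regs: r0:6,r1:8,r2:Mul2,r3:Mul1,r4:2
  c5: CDB Add2=3; stall  regs: r0:6,r1:8,r2:Mul2,r3:Mul1,r4:2
  c6: stall  regs: r0:6,r1:8,r2:Mul2,r3:Mul1,r4:2
  c7: stall  regs: r0:6,r1:8,r2:Mul2,r3:Mul1,r4:2
  c8: stall  regs: r0:6,r1:8,r2:Mul2,r3:Mul1,r4:2
  c9: CDB Mul1=-8; issue MUL r0<-Mul1  regs: r0:Mul1,r1:8,r2:Mul2,r3:-8,r4:2
  c10: CDB Mul2=64; issue SUB r1<-Add1  regs: r0:Mul1,r1:Add1,r2:64,r3:-8,r4:2
  c11: issue SUB r3<-Add2  regs: r0:Mul1,r1:Add1,r2:64,r3:Add2,r4:2
  c12: stall  regs: r0:Mul1,r1:Add1,r2:64,r3:Add2,r4:2
  c13: CDB Add1=-56; issue SUB r3<-Add1  regs: r0:Mul1,r1:-56,r2:64,r3:Add1,r4:2
  c14: -  regs: r0:Mul1,r1:-56,r2:64,r3:Add1,r4:2
  c15: CDB Mul1=128  regs: r0:128,r1:-56,r2:64,r3:Add1,r4:2
  c16: CDB Add1=120  regs: r0:128,r1:-56,r2:64,r3:120,r4:2
  c17: -  regs: r0:128,r1:-56,r2:64,r3:120,r4:2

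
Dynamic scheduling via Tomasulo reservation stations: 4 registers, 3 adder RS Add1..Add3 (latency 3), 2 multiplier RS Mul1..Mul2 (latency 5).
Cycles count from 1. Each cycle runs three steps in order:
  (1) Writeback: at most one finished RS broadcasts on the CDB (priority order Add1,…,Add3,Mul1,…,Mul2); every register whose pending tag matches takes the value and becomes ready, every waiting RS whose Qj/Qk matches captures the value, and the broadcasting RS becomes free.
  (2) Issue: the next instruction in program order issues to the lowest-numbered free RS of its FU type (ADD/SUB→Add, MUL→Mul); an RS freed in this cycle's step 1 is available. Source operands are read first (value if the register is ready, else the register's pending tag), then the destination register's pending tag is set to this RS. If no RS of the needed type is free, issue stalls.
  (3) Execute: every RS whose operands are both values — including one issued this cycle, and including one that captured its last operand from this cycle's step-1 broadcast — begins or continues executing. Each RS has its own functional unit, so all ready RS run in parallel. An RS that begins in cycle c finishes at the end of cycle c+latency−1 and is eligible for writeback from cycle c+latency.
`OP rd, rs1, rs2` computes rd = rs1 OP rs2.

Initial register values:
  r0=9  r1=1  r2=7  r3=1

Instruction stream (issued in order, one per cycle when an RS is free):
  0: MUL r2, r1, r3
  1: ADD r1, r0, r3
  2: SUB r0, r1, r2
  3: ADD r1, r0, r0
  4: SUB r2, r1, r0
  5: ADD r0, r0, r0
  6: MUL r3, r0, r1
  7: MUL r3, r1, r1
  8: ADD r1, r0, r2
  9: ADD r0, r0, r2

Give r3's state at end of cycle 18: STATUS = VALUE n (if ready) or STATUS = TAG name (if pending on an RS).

STATUS = TAG Mul2

c1: issue MUL r2<-Mul1 | r0:9,r1:1,r2:Mul1,r3:1
c2: issue ADD r1<-Add1 | r0:9,r1:Add1,r2:Mul1,r3:1
c3: issue SUB r0<-Add2 | r0:Add2,r1:Add1,r2:Mul1,r3:1
c4: issue ADD r1<-Add3 | r0:Add2,r1:Add3,r2:Mul1,r3:1
c5: CDB Add1=10; issue SUB r2<-Add1 | r0:Add2,r1:Add3,r2:Add1,r3:1
c6: CDB Mul1=1; stall | r0:Add2,r1:Add3,r2:Add1,r3:1
c7: stall | r0:Add2,r1:Add3,r2:Add1,r3:1
c8: stall | r0:Add2,r1:Add3,r2:Add1,r3:1
c9: CDB Add2=9; issue ADD r0<-Add2 | r0:Add2,r1:Add3,r2:Add1,r3:1
c10: issue MUL r3<-Mul1 | r0:Add2,r1:Add3,r2:Add1,r3:Mul1
c11: issue MUL r3<-Mul2 | r0:Add2,r1:Add3,r2:Add1,r3:Mul2
c12: CDB Add2=18; issue ADD r1<-Add2 | r0:18,r1:Add2,r2:Add1,r3:Mul2
c13: CDB Add3=18; issue ADD r0<-Add3 | r0:Add3,r1:Add2,r2:Add1,r3:Mul2
c14: - | r0:Add3,r1:Add2,r2:Add1,r3:Mul2
c15: - | r0:Add3,r1:Add2,r2:Add1,r3:Mul2
c16: CDB Add1=9 | r0:Add3,r1:Add2,r2:9,r3:Mul2
c17: - | r0:Add3,r1:Add2,r2:9,r3:Mul2
c18: CDB Mul1=324 | r0:Add3,r1:Add2,r2:9,r3:Mul2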